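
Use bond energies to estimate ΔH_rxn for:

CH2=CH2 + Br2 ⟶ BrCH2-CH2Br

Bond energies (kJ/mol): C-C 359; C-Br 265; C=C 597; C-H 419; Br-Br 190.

Bonds broken (reactants):
  Br-Br: 1 × 190 = 190
  C-H: 4 × 419 = 1676
  C=C: 1 × 597 = 597
  Σ(broken) = 2463 kJ
Bonds formed (products):
  C-Br: 2 × 265 = 530
  C-C: 1 × 359 = 359
  C-H: 4 × 419 = 1676
  Σ(formed) = 2565 kJ
ΔH = Σ(broken) − Σ(formed) = 2463 − 2565 = −102 kJ

ΔH ≈ −102 kJ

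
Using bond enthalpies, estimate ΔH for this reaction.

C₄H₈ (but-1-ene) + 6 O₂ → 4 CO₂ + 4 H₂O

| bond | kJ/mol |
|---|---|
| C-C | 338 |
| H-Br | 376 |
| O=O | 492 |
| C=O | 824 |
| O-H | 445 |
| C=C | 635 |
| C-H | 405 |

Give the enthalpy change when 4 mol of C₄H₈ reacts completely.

Bonds broken (reactants):
  C-C: 2 × 338 = 676
  C-H: 8 × 405 = 3240
  C=C: 1 × 635 = 635
  O=O: 6 × 492 = 2952
  Σ(broken) = 7503 kJ
Bonds formed (products):
  C=O: 8 × 824 = 6592
  O-H: 8 × 445 = 3560
  Σ(formed) = 10152 kJ
ΔH = Σ(broken) − Σ(formed) = 7503 − 10152 = −2649 kJ
For 4× the reaction as written: 4 × (−2649) = −10596 kJ

ΔH = −10596 kJ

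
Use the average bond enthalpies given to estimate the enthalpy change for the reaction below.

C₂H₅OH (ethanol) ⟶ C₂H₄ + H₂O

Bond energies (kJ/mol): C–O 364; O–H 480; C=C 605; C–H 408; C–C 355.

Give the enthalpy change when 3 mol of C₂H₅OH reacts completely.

Bonds broken (reactants):
  C–C: 1 × 355 = 355
  C–H: 5 × 408 = 2040
  C–O: 1 × 364 = 364
  O–H: 1 × 480 = 480
  Σ(broken) = 3239 kJ
Bonds formed (products):
  C–H: 4 × 408 = 1632
  C=C: 1 × 605 = 605
  O–H: 2 × 480 = 960
  Σ(formed) = 3197 kJ
ΔH = Σ(broken) − Σ(formed) = 3239 − 3197 = +42 kJ
For 3× the reaction as written: 3 × (+42) = +126 kJ

ΔH = +126 kJ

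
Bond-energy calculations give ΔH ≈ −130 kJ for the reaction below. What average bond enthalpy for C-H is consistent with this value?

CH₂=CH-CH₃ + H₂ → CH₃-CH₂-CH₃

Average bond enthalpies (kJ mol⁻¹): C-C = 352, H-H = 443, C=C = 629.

D(C-H) ≈ 425 kJ/mol

Let D be the C-H bond energy.
Σ(broken) = 1×352 + 6×D + 1×629 + 1×443 = 1424 + 6D
Σ(formed) = 2×352 + 8×D = 704 + 8D
ΔH = Σ(broken) − Σ(formed) = (1424 + 6D) − (704 + 8D) = +720 − 2D
Setting this equal to −130 kJ gives 2D = 850, so D = 425 kJ/mol.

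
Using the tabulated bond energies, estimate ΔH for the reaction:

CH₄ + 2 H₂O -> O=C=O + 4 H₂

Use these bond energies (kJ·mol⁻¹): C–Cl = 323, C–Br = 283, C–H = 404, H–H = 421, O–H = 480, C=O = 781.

ΔH ≈ +290 kJ

Bonds broken (reactants):
  C–H: 4 × 404 = 1616
  O–H: 4 × 480 = 1920
  Σ(broken) = 3536 kJ
Bonds formed (products):
  C=O: 2 × 781 = 1562
  H–H: 4 × 421 = 1684
  Σ(formed) = 3246 kJ
ΔH = Σ(broken) − Σ(formed) = 3536 − 3246 = +290 kJ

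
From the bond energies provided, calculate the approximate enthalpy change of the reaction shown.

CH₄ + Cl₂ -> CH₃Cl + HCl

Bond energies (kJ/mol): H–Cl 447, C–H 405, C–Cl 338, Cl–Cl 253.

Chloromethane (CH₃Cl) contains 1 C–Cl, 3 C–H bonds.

ΔH ≈ −127 kJ

Bonds broken (reactants):
  C–H: 4 × 405 = 1620
  Cl–Cl: 1 × 253 = 253
  Σ(broken) = 1873 kJ
Bonds formed (products):
  C–Cl: 1 × 338 = 338
  C–H: 3 × 405 = 1215
  H–Cl: 1 × 447 = 447
  Σ(formed) = 2000 kJ
ΔH = Σ(broken) − Σ(formed) = 1873 − 2000 = −127 kJ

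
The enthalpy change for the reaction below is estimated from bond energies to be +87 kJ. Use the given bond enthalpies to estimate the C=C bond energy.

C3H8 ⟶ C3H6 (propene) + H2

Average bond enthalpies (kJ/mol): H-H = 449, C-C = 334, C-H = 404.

Let D be the C=C bond energy.
Σ(broken) = 2×334 + 8×404 = 3900
Σ(formed) = 1×334 + 6×404 + 1×D + 1×449 = 3207 + D
ΔH = Σ(broken) − Σ(formed) = (3900) − (3207 + D) = +693 − D
Setting this equal to +87 kJ gives D = 606 kJ/mol.

D(C=C) ≈ 606 kJ/mol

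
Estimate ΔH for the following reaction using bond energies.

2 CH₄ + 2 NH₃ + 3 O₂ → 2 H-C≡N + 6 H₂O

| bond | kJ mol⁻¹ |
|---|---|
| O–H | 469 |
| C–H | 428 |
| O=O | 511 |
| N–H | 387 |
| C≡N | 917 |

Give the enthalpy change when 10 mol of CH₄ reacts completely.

ΔH = −5195 kJ

Bonds broken (reactants):
  C–H: 8 × 428 = 3424
  N–H: 6 × 387 = 2322
  O=O: 3 × 511 = 1533
  Σ(broken) = 7279 kJ
Bonds formed (products):
  C≡N: 2 × 917 = 1834
  C–H: 2 × 428 = 856
  O–H: 12 × 469 = 5628
  Σ(formed) = 8318 kJ
ΔH = Σ(broken) − Σ(formed) = 7279 − 8318 = −1039 kJ
For 5× the reaction as written: 5 × (−1039) = −5195 kJ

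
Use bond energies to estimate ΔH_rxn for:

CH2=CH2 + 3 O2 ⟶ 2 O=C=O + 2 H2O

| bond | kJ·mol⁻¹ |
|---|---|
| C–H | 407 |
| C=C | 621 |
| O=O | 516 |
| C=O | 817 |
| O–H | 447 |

Bonds broken (reactants):
  C–H: 4 × 407 = 1628
  C=C: 1 × 621 = 621
  O=O: 3 × 516 = 1548
  Σ(broken) = 3797 kJ
Bonds formed (products):
  C=O: 4 × 817 = 3268
  O–H: 4 × 447 = 1788
  Σ(formed) = 5056 kJ
ΔH = Σ(broken) − Σ(formed) = 3797 − 5056 = −1259 kJ

ΔH ≈ −1259 kJ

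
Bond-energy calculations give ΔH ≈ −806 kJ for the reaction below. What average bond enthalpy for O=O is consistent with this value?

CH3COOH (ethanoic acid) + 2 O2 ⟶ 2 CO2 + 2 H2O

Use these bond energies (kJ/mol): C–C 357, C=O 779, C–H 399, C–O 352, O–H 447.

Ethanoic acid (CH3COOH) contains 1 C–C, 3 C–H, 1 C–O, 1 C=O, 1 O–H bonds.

D(O=O) ≈ 483 kJ/mol

Let D be the O=O bond energy.
Σ(broken) = 1×357 + 3×399 + 1×352 + 1×779 + 1×447 + 2×D = 3132 + 2D
Σ(formed) = 4×779 + 4×447 = 4904
ΔH = Σ(broken) − Σ(formed) = (3132 + 2D) − (4904) = −1772 + 2D
Setting this equal to −806 kJ gives 2D = 966, so D = 483 kJ/mol.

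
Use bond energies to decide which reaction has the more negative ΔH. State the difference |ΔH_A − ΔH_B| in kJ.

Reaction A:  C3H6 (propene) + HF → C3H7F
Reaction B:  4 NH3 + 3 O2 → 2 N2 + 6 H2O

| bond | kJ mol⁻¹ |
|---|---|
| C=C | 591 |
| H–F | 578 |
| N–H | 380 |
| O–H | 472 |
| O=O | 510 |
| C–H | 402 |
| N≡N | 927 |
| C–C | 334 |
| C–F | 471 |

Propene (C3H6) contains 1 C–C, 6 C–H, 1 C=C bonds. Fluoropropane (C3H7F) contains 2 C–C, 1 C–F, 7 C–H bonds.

Reaction B, by 1390 kJ

Reaction A:
  Bonds broken (reactants):
    C–C: 1 × 334 = 334
    C–H: 6 × 402 = 2412
    C=C: 1 × 591 = 591
    H–F: 1 × 578 = 578
    Σ(broken) = 3915 kJ
  Bonds formed (products):
    C–C: 2 × 334 = 668
    C–F: 1 × 471 = 471
    C–H: 7 × 402 = 2814
    Σ(formed) = 3953 kJ
  ΔH_A = 3915 − 3953 = −38 kJ
Reaction B:
  Bonds broken (reactants):
    N–H: 12 × 380 = 4560
    O=O: 3 × 510 = 1530
    Σ(broken) = 6090 kJ
  Bonds formed (products):
    N≡N: 2 × 927 = 1854
    O–H: 12 × 472 = 5664
    Σ(formed) = 7518 kJ
  ΔH_B = 6090 − 7518 = −1428 kJ
ΔH_A − ΔH_B = +1390 kJ, so reaction B has the more negative ΔH; |ΔH_A − ΔH_B| = 1390 kJ.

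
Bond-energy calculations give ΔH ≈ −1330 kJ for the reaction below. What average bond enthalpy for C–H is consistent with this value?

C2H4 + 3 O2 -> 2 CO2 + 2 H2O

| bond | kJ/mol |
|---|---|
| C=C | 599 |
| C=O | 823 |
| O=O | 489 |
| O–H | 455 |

Let D be the C–H bond energy.
Σ(broken) = 4×D + 1×599 + 3×489 = 2066 + 4D
Σ(formed) = 4×823 + 4×455 = 5112
ΔH = Σ(broken) − Σ(formed) = (2066 + 4D) − (5112) = −3046 + 4D
Setting this equal to −1330 kJ gives 4D = 1716, so D = 429 kJ/mol.

D(C–H) ≈ 429 kJ/mol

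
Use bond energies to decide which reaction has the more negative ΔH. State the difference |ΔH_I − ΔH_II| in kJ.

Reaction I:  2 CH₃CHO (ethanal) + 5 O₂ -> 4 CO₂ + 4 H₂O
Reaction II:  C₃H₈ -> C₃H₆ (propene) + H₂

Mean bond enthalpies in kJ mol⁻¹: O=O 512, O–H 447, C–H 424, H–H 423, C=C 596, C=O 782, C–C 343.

Reaction I, by 1802 kJ

Reaction I:
  Bonds broken (reactants):
    C–C: 2 × 343 = 686
    C–H: 8 × 424 = 3392
    C=O: 2 × 782 = 1564
    O=O: 5 × 512 = 2560
    Σ(broken) = 8202 kJ
  Bonds formed (products):
    C=O: 8 × 782 = 6256
    O–H: 8 × 447 = 3576
    Σ(formed) = 9832 kJ
  ΔH_I = 8202 − 9832 = −1630 kJ
Reaction II:
  Bonds broken (reactants):
    C–C: 2 × 343 = 686
    C–H: 8 × 424 = 3392
    Σ(broken) = 4078 kJ
  Bonds formed (products):
    C–C: 1 × 343 = 343
    C–H: 6 × 424 = 2544
    C=C: 1 × 596 = 596
    H–H: 1 × 423 = 423
    Σ(formed) = 3906 kJ
  ΔH_II = 4078 − 3906 = +172 kJ
ΔH_I − ΔH_II = −1802 kJ, so reaction I has the more negative ΔH; |ΔH_I − ΔH_II| = 1802 kJ.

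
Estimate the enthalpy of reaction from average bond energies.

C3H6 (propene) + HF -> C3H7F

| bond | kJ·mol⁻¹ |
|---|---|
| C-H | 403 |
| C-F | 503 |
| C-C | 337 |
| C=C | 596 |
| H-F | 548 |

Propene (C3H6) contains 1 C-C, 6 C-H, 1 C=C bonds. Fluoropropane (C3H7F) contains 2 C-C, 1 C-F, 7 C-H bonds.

Bonds broken (reactants):
  C-C: 1 × 337 = 337
  C-H: 6 × 403 = 2418
  C=C: 1 × 596 = 596
  H-F: 1 × 548 = 548
  Σ(broken) = 3899 kJ
Bonds formed (products):
  C-C: 2 × 337 = 674
  C-F: 1 × 503 = 503
  C-H: 7 × 403 = 2821
  Σ(formed) = 3998 kJ
ΔH = Σ(broken) − Σ(formed) = 3899 − 3998 = −99 kJ

ΔH ≈ −99 kJ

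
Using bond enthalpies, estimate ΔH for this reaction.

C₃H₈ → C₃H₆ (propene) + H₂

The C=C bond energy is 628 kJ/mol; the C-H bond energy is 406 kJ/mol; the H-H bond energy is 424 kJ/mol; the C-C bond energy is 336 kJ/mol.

ΔH ≈ +96 kJ

Bonds broken (reactants):
  C-C: 2 × 336 = 672
  C-H: 8 × 406 = 3248
  Σ(broken) = 3920 kJ
Bonds formed (products):
  C-C: 1 × 336 = 336
  C-H: 6 × 406 = 2436
  C=C: 1 × 628 = 628
  H-H: 1 × 424 = 424
  Σ(formed) = 3824 kJ
ΔH = Σ(broken) − Σ(formed) = 3920 − 3824 = +96 kJ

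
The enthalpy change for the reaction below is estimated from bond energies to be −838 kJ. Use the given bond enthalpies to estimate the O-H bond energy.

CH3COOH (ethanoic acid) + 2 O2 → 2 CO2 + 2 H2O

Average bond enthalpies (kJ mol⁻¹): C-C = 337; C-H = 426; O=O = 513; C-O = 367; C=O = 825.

D(O-H) ≈ 457 kJ/mol

Let D be the O-H bond energy.
Σ(broken) = 1×337 + 3×426 + 1×367 + 1×825 + 1×D + 2×513 = 3833 + D
Σ(formed) = 4×825 + 4×D = 3300 + 4D
ΔH = Σ(broken) − Σ(formed) = (3833 + D) − (3300 + 4D) = +533 − 3D
Setting this equal to −838 kJ gives 3D = 1371, so D = 457 kJ/mol.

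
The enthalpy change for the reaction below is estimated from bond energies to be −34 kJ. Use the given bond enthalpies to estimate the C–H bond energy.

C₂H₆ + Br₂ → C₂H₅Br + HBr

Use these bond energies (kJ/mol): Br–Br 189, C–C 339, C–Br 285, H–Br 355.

Let D be the C–H bond energy.
Σ(broken) = 1×189 + 1×339 + 6×D = 528 + 6D
Σ(formed) = 1×285 + 1×339 + 5×D + 1×355 = 979 + 5D
ΔH = Σ(broken) − Σ(formed) = (528 + 6D) − (979 + 5D) = −451 + D
Setting this equal to −34 kJ gives D = 417 kJ/mol.

D(C–H) ≈ 417 kJ/mol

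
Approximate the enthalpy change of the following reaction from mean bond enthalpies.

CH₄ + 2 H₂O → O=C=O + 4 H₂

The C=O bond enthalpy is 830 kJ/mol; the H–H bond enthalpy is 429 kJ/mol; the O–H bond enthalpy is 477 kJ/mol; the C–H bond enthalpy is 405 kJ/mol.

ΔH ≈ +152 kJ

Bonds broken (reactants):
  C–H: 4 × 405 = 1620
  O–H: 4 × 477 = 1908
  Σ(broken) = 3528 kJ
Bonds formed (products):
  C=O: 2 × 830 = 1660
  H–H: 4 × 429 = 1716
  Σ(formed) = 3376 kJ
ΔH = Σ(broken) − Σ(formed) = 3528 − 3376 = +152 kJ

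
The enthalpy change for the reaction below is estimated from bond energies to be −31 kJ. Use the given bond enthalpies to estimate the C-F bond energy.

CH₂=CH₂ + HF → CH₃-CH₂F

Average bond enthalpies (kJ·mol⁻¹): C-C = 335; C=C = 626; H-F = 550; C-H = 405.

Let D be the C-F bond energy.
Σ(broken) = 4×405 + 1×626 + 1×550 = 2796
Σ(formed) = 1×335 + 1×D + 5×405 = 2360 + D
ΔH = Σ(broken) − Σ(formed) = (2796) − (2360 + D) = +436 − D
Setting this equal to −31 kJ gives D = 467 kJ/mol.

D(C-F) ≈ 467 kJ/mol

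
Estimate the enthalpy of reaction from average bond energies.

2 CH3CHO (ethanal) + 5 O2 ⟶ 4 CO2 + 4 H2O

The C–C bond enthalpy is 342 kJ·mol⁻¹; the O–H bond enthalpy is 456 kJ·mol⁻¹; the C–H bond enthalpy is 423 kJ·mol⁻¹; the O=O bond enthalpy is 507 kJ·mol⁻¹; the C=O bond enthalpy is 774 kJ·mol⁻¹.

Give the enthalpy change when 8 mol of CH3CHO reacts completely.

ΔH = −6756 kJ

Bonds broken (reactants):
  C–C: 2 × 342 = 684
  C–H: 8 × 423 = 3384
  C=O: 2 × 774 = 1548
  O=O: 5 × 507 = 2535
  Σ(broken) = 8151 kJ
Bonds formed (products):
  C=O: 8 × 774 = 6192
  O–H: 8 × 456 = 3648
  Σ(formed) = 9840 kJ
ΔH = Σ(broken) − Σ(formed) = 8151 − 9840 = −1689 kJ
For 4× the reaction as written: 4 × (−1689) = −6756 kJ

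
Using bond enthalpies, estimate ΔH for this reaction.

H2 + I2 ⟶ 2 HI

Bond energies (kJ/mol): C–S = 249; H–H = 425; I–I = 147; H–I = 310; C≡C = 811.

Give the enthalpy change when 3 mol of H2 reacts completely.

ΔH = −144 kJ

Bonds broken (reactants):
  H–H: 1 × 425 = 425
  I–I: 1 × 147 = 147
  Σ(broken) = 572 kJ
Bonds formed (products):
  H–I: 2 × 310 = 620
  Σ(formed) = 620 kJ
ΔH = Σ(broken) − Σ(formed) = 572 − 620 = −48 kJ
For 3× the reaction as written: 3 × (−48) = −144 kJ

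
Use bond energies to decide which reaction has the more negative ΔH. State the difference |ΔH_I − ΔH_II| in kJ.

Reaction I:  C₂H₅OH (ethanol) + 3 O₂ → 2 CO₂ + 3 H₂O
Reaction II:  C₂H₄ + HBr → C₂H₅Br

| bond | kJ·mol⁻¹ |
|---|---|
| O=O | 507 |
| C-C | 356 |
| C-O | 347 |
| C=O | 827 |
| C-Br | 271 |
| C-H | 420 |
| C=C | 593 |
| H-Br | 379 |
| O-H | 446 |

Reaction I, by 1139 kJ

Reaction I:
  Bonds broken (reactants):
    C-C: 1 × 356 = 356
    C-H: 5 × 420 = 2100
    C-O: 1 × 347 = 347
    O-H: 1 × 446 = 446
    O=O: 3 × 507 = 1521
    Σ(broken) = 4770 kJ
  Bonds formed (products):
    C=O: 4 × 827 = 3308
    O-H: 6 × 446 = 2676
    Σ(formed) = 5984 kJ
  ΔH_I = 4770 − 5984 = −1214 kJ
Reaction II:
  Bonds broken (reactants):
    C-H: 4 × 420 = 1680
    C=C: 1 × 593 = 593
    H-Br: 1 × 379 = 379
    Σ(broken) = 2652 kJ
  Bonds formed (products):
    C-Br: 1 × 271 = 271
    C-C: 1 × 356 = 356
    C-H: 5 × 420 = 2100
    Σ(formed) = 2727 kJ
  ΔH_II = 2652 − 2727 = −75 kJ
ΔH_I − ΔH_II = −1139 kJ, so reaction I has the more negative ΔH; |ΔH_I − ΔH_II| = 1139 kJ.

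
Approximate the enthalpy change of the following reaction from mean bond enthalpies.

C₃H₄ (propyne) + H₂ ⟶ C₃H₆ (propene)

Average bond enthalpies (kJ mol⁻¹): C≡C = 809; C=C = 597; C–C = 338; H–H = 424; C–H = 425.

ΔH ≈ −214 kJ

Bonds broken (reactants):
  C≡C: 1 × 809 = 809
  C–C: 1 × 338 = 338
  C–H: 4 × 425 = 1700
  H–H: 1 × 424 = 424
  Σ(broken) = 3271 kJ
Bonds formed (products):
  C–C: 1 × 338 = 338
  C–H: 6 × 425 = 2550
  C=C: 1 × 597 = 597
  Σ(formed) = 3485 kJ
ΔH = Σ(broken) − Σ(formed) = 3271 − 3485 = −214 kJ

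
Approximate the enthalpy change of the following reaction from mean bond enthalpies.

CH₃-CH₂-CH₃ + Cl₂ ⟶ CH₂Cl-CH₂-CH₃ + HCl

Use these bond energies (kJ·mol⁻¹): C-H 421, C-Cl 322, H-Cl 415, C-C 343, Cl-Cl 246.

ΔH ≈ −70 kJ

Bonds broken (reactants):
  C-C: 2 × 343 = 686
  C-H: 8 × 421 = 3368
  Cl-Cl: 1 × 246 = 246
  Σ(broken) = 4300 kJ
Bonds formed (products):
  C-C: 2 × 343 = 686
  C-Cl: 1 × 322 = 322
  C-H: 7 × 421 = 2947
  H-Cl: 1 × 415 = 415
  Σ(formed) = 4370 kJ
ΔH = Σ(broken) − Σ(formed) = 4300 − 4370 = −70 kJ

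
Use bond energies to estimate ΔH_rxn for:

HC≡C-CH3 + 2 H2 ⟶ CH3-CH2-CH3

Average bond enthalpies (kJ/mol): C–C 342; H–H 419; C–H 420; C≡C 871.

ΔH ≈ −313 kJ

Bonds broken (reactants):
  C≡C: 1 × 871 = 871
  C–C: 1 × 342 = 342
  C–H: 4 × 420 = 1680
  H–H: 2 × 419 = 838
  Σ(broken) = 3731 kJ
Bonds formed (products):
  C–C: 2 × 342 = 684
  C–H: 8 × 420 = 3360
  Σ(formed) = 4044 kJ
ΔH = Σ(broken) − Σ(formed) = 3731 − 4044 = −313 kJ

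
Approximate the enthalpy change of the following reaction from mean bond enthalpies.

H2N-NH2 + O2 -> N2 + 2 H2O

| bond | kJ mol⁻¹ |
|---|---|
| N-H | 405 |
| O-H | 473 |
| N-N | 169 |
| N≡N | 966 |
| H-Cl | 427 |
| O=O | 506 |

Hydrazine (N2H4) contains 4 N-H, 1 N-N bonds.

Bonds broken (reactants):
  N-H: 4 × 405 = 1620
  N-N: 1 × 169 = 169
  O=O: 1 × 506 = 506
  Σ(broken) = 2295 kJ
Bonds formed (products):
  N≡N: 1 × 966 = 966
  O-H: 4 × 473 = 1892
  Σ(formed) = 2858 kJ
ΔH = Σ(broken) − Σ(formed) = 2295 − 2858 = −563 kJ

ΔH ≈ −563 kJ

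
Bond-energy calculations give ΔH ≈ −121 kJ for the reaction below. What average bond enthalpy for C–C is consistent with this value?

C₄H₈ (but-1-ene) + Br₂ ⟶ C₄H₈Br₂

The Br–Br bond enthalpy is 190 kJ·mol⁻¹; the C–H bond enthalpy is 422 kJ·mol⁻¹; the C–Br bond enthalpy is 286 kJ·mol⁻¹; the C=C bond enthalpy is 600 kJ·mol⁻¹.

D(C–C) ≈ 339 kJ/mol

Let D be the C–C bond energy.
Σ(broken) = 1×190 + 2×D + 8×422 + 1×600 = 4166 + 2D
Σ(formed) = 2×286 + 3×D + 8×422 = 3948 + 3D
ΔH = Σ(broken) − Σ(formed) = (4166 + 2D) − (3948 + 3D) = +218 − D
Setting this equal to −121 kJ gives D = 339 kJ/mol.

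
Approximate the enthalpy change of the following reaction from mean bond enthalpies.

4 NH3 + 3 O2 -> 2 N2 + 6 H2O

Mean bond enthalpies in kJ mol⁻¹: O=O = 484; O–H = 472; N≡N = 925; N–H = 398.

Bonds broken (reactants):
  N–H: 12 × 398 = 4776
  O=O: 3 × 484 = 1452
  Σ(broken) = 6228 kJ
Bonds formed (products):
  N≡N: 2 × 925 = 1850
  O–H: 12 × 472 = 5664
  Σ(formed) = 7514 kJ
ΔH = Σ(broken) − Σ(formed) = 6228 − 7514 = −1286 kJ

ΔH ≈ −1286 kJ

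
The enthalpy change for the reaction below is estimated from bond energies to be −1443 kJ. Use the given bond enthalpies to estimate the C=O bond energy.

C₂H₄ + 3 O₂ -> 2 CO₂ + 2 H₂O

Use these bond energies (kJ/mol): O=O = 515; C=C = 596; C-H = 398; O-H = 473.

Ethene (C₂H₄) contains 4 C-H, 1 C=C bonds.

Let D be the C=O bond energy.
Σ(broken) = 4×398 + 1×596 + 3×515 = 3733
Σ(formed) = 4×D + 4×473 = 1892 + 4D
ΔH = Σ(broken) − Σ(formed) = (3733) − (1892 + 4D) = +1841 − 4D
Setting this equal to −1443 kJ gives 4D = 3284, so D = 821 kJ/mol.

D(C=O) ≈ 821 kJ/mol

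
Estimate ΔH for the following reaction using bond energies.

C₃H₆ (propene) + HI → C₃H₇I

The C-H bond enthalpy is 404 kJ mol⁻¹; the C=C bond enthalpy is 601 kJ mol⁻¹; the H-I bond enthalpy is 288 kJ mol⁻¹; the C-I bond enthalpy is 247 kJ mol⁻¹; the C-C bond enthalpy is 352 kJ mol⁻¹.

Bonds broken (reactants):
  C-C: 1 × 352 = 352
  C-H: 6 × 404 = 2424
  C=C: 1 × 601 = 601
  H-I: 1 × 288 = 288
  Σ(broken) = 3665 kJ
Bonds formed (products):
  C-C: 2 × 352 = 704
  C-H: 7 × 404 = 2828
  C-I: 1 × 247 = 247
  Σ(formed) = 3779 kJ
ΔH = Σ(broken) − Σ(formed) = 3665 − 3779 = −114 kJ

ΔH ≈ −114 kJ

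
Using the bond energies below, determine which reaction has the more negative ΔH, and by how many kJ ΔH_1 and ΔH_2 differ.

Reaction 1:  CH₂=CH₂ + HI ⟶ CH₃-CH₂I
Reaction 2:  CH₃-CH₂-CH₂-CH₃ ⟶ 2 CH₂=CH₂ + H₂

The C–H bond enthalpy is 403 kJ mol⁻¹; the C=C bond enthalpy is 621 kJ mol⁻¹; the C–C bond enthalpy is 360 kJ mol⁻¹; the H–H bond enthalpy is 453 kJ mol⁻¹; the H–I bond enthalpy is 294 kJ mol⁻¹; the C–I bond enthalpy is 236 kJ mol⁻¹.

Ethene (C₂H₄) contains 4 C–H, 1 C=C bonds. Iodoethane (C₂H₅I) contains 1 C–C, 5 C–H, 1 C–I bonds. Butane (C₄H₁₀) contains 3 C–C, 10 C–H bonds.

Reaction 1, by 275 kJ

Reaction 1:
  Bonds broken (reactants):
    C–H: 4 × 403 = 1612
    C=C: 1 × 621 = 621
    H–I: 1 × 294 = 294
    Σ(broken) = 2527 kJ
  Bonds formed (products):
    C–C: 1 × 360 = 360
    C–H: 5 × 403 = 2015
    C–I: 1 × 236 = 236
    Σ(formed) = 2611 kJ
  ΔH_1 = 2527 − 2611 = −84 kJ
Reaction 2:
  Bonds broken (reactants):
    C–C: 3 × 360 = 1080
    C–H: 10 × 403 = 4030
    Σ(broken) = 5110 kJ
  Bonds formed (products):
    C–H: 8 × 403 = 3224
    C=C: 2 × 621 = 1242
    H–H: 1 × 453 = 453
    Σ(formed) = 4919 kJ
  ΔH_2 = 5110 − 4919 = +191 kJ
ΔH_1 − ΔH_2 = −275 kJ, so reaction 1 has the more negative ΔH; |ΔH_1 − ΔH_2| = 275 kJ.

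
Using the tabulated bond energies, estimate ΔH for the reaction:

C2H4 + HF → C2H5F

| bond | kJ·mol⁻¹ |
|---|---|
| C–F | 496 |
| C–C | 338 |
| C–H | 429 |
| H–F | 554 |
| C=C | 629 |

Bonds broken (reactants):
  C–H: 4 × 429 = 1716
  C=C: 1 × 629 = 629
  H–F: 1 × 554 = 554
  Σ(broken) = 2899 kJ
Bonds formed (products):
  C–C: 1 × 338 = 338
  C–F: 1 × 496 = 496
  C–H: 5 × 429 = 2145
  Σ(formed) = 2979 kJ
ΔH = Σ(broken) − Σ(formed) = 2899 − 2979 = −80 kJ

ΔH ≈ −80 kJ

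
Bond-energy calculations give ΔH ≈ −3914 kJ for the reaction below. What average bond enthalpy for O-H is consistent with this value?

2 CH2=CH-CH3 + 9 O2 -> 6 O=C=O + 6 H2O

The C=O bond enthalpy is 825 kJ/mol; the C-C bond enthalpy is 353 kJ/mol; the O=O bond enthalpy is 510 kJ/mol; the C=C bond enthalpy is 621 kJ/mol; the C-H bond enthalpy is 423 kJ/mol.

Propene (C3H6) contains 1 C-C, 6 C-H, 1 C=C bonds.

D(O-H) ≈ 469 kJ/mol

Let D be the O-H bond energy.
Σ(broken) = 2×353 + 12×423 + 2×621 + 9×510 = 11614
Σ(formed) = 12×825 + 12×D = 9900 + 12D
ΔH = Σ(broken) − Σ(formed) = (11614) − (9900 + 12D) = +1714 − 12D
Setting this equal to −3914 kJ gives 12D = 5628, so D = 469 kJ/mol.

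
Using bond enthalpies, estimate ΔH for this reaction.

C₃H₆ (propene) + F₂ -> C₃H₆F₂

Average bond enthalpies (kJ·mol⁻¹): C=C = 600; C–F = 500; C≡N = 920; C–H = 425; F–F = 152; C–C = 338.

Bonds broken (reactants):
  C–C: 1 × 338 = 338
  C–H: 6 × 425 = 2550
  C=C: 1 × 600 = 600
  F–F: 1 × 152 = 152
  Σ(broken) = 3640 kJ
Bonds formed (products):
  C–C: 2 × 338 = 676
  C–F: 2 × 500 = 1000
  C–H: 6 × 425 = 2550
  Σ(formed) = 4226 kJ
ΔH = Σ(broken) − Σ(formed) = 3640 − 4226 = −586 kJ

ΔH ≈ −586 kJ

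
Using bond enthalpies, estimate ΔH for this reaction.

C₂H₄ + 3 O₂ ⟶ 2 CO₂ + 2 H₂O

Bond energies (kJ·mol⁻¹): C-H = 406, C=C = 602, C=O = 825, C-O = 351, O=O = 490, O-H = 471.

Bonds broken (reactants):
  C-H: 4 × 406 = 1624
  C=C: 1 × 602 = 602
  O=O: 3 × 490 = 1470
  Σ(broken) = 3696 kJ
Bonds formed (products):
  C=O: 4 × 825 = 3300
  O-H: 4 × 471 = 1884
  Σ(formed) = 5184 kJ
ΔH = Σ(broken) − Σ(formed) = 3696 − 5184 = −1488 kJ

ΔH ≈ −1488 kJ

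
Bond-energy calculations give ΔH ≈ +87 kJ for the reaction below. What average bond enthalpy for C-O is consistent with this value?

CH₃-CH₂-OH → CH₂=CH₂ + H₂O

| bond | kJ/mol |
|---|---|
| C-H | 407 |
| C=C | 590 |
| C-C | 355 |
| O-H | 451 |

D(C-O) ≈ 366 kJ/mol

Let D be the C-O bond energy.
Σ(broken) = 1×355 + 5×407 + 1×D + 1×451 = 2841 + D
Σ(formed) = 4×407 + 1×590 + 2×451 = 3120
ΔH = Σ(broken) − Σ(formed) = (2841 + D) − (3120) = −279 + D
Setting this equal to +87 kJ gives D = 366 kJ/mol.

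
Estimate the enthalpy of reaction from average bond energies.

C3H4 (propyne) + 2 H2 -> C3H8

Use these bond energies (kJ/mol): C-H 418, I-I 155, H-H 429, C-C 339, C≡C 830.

ΔH ≈ −323 kJ

Bonds broken (reactants):
  C≡C: 1 × 830 = 830
  C-C: 1 × 339 = 339
  C-H: 4 × 418 = 1672
  H-H: 2 × 429 = 858
  Σ(broken) = 3699 kJ
Bonds formed (products):
  C-C: 2 × 339 = 678
  C-H: 8 × 418 = 3344
  Σ(formed) = 4022 kJ
ΔH = Σ(broken) − Σ(formed) = 3699 − 4022 = −323 kJ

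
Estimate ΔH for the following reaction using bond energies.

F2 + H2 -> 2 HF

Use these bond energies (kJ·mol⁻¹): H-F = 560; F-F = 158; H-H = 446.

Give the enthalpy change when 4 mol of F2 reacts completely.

Bonds broken (reactants):
  F-F: 1 × 158 = 158
  H-H: 1 × 446 = 446
  Σ(broken) = 604 kJ
Bonds formed (products):
  H-F: 2 × 560 = 1120
  Σ(formed) = 1120 kJ
ΔH = Σ(broken) − Σ(formed) = 604 − 1120 = −516 kJ
For 4× the reaction as written: 4 × (−516) = −2064 kJ

ΔH = −2064 kJ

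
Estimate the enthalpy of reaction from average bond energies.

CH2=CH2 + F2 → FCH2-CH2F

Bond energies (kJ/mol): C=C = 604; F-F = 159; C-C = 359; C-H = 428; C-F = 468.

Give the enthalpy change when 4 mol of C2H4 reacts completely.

Bonds broken (reactants):
  C-H: 4 × 428 = 1712
  C=C: 1 × 604 = 604
  F-F: 1 × 159 = 159
  Σ(broken) = 2475 kJ
Bonds formed (products):
  C-C: 1 × 359 = 359
  C-F: 2 × 468 = 936
  C-H: 4 × 428 = 1712
  Σ(formed) = 3007 kJ
ΔH = Σ(broken) − Σ(formed) = 2475 − 3007 = −532 kJ
For 4× the reaction as written: 4 × (−532) = −2128 kJ

ΔH = −2128 kJ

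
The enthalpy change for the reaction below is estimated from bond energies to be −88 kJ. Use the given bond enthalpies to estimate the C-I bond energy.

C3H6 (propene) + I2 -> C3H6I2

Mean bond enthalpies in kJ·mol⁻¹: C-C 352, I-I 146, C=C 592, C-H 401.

Let D be the C-I bond energy.
Σ(broken) = 1×352 + 6×401 + 1×592 + 1×146 = 3496
Σ(formed) = 2×352 + 6×401 + 2×D = 3110 + 2D
ΔH = Σ(broken) − Σ(formed) = (3496) − (3110 + 2D) = +386 − 2D
Setting this equal to −88 kJ gives 2D = 474, so D = 237 kJ/mol.

D(C-I) ≈ 237 kJ/mol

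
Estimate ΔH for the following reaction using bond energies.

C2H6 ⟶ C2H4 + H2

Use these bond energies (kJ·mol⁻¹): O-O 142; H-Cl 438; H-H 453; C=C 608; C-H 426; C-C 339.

ΔH ≈ +130 kJ

Bonds broken (reactants):
  C-C: 1 × 339 = 339
  C-H: 6 × 426 = 2556
  Σ(broken) = 2895 kJ
Bonds formed (products):
  C-H: 4 × 426 = 1704
  C=C: 1 × 608 = 608
  H-H: 1 × 453 = 453
  Σ(formed) = 2765 kJ
ΔH = Σ(broken) − Σ(formed) = 2895 − 2765 = +130 kJ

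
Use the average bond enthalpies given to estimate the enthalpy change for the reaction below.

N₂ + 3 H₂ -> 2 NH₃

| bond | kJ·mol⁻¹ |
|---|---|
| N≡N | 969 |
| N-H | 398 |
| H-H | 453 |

Bonds broken (reactants):
  H-H: 3 × 453 = 1359
  N≡N: 1 × 969 = 969
  Σ(broken) = 2328 kJ
Bonds formed (products):
  N-H: 6 × 398 = 2388
  Σ(formed) = 2388 kJ
ΔH = Σ(broken) − Σ(formed) = 2328 − 2388 = −60 kJ

ΔH ≈ −60 kJ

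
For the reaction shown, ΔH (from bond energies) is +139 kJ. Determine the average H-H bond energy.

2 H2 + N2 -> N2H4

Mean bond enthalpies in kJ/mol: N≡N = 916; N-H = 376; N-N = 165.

D(H-H) ≈ 446 kJ/mol

Let D be the H-H bond energy.
Σ(broken) = 2×D + 1×916 = 916 + 2D
Σ(formed) = 4×376 + 1×165 = 1669
ΔH = Σ(broken) − Σ(formed) = (916 + 2D) − (1669) = −753 + 2D
Setting this equal to +139 kJ gives 2D = 892, so D = 446 kJ/mol.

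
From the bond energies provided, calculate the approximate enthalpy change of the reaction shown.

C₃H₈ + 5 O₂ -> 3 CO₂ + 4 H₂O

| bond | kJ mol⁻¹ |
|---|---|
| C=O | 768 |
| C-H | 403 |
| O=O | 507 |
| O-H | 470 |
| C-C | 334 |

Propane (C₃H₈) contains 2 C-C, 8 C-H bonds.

ΔH ≈ −1941 kJ

Bonds broken (reactants):
  C-C: 2 × 334 = 668
  C-H: 8 × 403 = 3224
  O=O: 5 × 507 = 2535
  Σ(broken) = 6427 kJ
Bonds formed (products):
  C=O: 6 × 768 = 4608
  O-H: 8 × 470 = 3760
  Σ(formed) = 8368 kJ
ΔH = Σ(broken) − Σ(formed) = 6427 − 8368 = −1941 kJ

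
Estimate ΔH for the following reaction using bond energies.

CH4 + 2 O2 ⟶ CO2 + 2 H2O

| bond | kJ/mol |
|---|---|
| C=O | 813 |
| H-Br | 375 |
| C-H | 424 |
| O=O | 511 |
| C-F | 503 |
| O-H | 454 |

Bonds broken (reactants):
  C-H: 4 × 424 = 1696
  O=O: 2 × 511 = 1022
  Σ(broken) = 2718 kJ
Bonds formed (products):
  C=O: 2 × 813 = 1626
  O-H: 4 × 454 = 1816
  Σ(formed) = 3442 kJ
ΔH = Σ(broken) − Σ(formed) = 2718 − 3442 = −724 kJ

ΔH ≈ −724 kJ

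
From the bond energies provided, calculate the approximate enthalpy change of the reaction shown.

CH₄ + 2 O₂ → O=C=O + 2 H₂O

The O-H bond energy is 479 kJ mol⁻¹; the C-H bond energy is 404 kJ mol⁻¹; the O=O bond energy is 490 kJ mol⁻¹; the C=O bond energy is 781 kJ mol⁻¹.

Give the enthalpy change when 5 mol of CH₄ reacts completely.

ΔH = −4410 kJ

Bonds broken (reactants):
  C-H: 4 × 404 = 1616
  O=O: 2 × 490 = 980
  Σ(broken) = 2596 kJ
Bonds formed (products):
  C=O: 2 × 781 = 1562
  O-H: 4 × 479 = 1916
  Σ(formed) = 3478 kJ
ΔH = Σ(broken) − Σ(formed) = 2596 − 3478 = −882 kJ
For 5× the reaction as written: 5 × (−882) = −4410 kJ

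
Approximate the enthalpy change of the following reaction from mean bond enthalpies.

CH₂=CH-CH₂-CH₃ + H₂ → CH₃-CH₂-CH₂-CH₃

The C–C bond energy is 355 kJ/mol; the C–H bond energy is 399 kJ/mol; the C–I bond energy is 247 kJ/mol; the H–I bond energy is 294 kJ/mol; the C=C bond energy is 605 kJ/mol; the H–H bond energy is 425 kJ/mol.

Bonds broken (reactants):
  C–C: 2 × 355 = 710
  C–H: 8 × 399 = 3192
  C=C: 1 × 605 = 605
  H–H: 1 × 425 = 425
  Σ(broken) = 4932 kJ
Bonds formed (products):
  C–C: 3 × 355 = 1065
  C–H: 10 × 399 = 3990
  Σ(formed) = 5055 kJ
ΔH = Σ(broken) − Σ(formed) = 4932 − 5055 = −123 kJ

ΔH ≈ −123 kJ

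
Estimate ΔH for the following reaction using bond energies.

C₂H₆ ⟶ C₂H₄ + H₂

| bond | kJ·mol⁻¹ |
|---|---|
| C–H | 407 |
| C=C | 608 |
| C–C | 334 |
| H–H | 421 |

ΔH ≈ +119 kJ

Bonds broken (reactants):
  C–C: 1 × 334 = 334
  C–H: 6 × 407 = 2442
  Σ(broken) = 2776 kJ
Bonds formed (products):
  C–H: 4 × 407 = 1628
  C=C: 1 × 608 = 608
  H–H: 1 × 421 = 421
  Σ(formed) = 2657 kJ
ΔH = Σ(broken) − Σ(formed) = 2776 − 2657 = +119 kJ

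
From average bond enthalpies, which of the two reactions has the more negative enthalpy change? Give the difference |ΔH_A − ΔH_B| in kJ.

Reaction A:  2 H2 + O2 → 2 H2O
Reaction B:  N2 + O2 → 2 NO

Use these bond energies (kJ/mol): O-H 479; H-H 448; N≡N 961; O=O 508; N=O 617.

Reaction A:
  Bonds broken (reactants):
    H-H: 2 × 448 = 896
    O=O: 1 × 508 = 508
    Σ(broken) = 1404 kJ
  Bonds formed (products):
    O-H: 4 × 479 = 1916
    Σ(formed) = 1916 kJ
  ΔH_A = 1404 − 1916 = −512 kJ
Reaction B:
  Bonds broken (reactants):
    N≡N: 1 × 961 = 961
    O=O: 1 × 508 = 508
    Σ(broken) = 1469 kJ
  Bonds formed (products):
    N=O: 2 × 617 = 1234
    Σ(formed) = 1234 kJ
  ΔH_B = 1469 − 1234 = +235 kJ
ΔH_A − ΔH_B = −747 kJ, so reaction A has the more negative ΔH; |ΔH_A − ΔH_B| = 747 kJ.

Reaction A, by 747 kJ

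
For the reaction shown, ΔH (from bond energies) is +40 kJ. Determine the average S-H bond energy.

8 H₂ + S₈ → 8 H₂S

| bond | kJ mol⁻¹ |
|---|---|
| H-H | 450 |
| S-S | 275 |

D(S-H) ≈ 360 kJ/mol

Let D be the S-H bond energy.
Σ(broken) = 8×450 + 8×275 = 5800
Σ(formed) = 16×D = 16D
ΔH = Σ(broken) − Σ(formed) = (5800) − (16D) = +5800 − 16D
Setting this equal to +40 kJ gives 16D = 5760, so D = 360 kJ/mol.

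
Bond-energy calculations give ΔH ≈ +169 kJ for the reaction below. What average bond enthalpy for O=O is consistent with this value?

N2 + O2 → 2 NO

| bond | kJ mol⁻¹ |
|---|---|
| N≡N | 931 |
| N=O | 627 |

D(O=O) ≈ 492 kJ/mol

Let D be the O=O bond energy.
Σ(broken) = 1×931 + 1×D = 931 + D
Σ(formed) = 2×627 = 1254
ΔH = Σ(broken) − Σ(formed) = (931 + D) − (1254) = −323 + D
Setting this equal to +169 kJ gives D = 492 kJ/mol.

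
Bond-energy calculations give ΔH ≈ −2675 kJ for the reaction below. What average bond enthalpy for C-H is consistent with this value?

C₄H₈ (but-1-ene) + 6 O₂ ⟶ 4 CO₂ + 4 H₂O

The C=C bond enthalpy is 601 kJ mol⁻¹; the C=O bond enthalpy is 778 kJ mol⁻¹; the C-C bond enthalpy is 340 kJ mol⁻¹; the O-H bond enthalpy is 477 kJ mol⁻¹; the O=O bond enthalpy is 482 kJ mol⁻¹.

D(C-H) ≈ 399 kJ/mol

Let D be the C-H bond energy.
Σ(broken) = 2×340 + 8×D + 1×601 + 6×482 = 4173 + 8D
Σ(formed) = 8×778 + 8×477 = 10040
ΔH = Σ(broken) − Σ(formed) = (4173 + 8D) − (10040) = −5867 + 8D
Setting this equal to −2675 kJ gives 8D = 3192, so D = 399 kJ/mol.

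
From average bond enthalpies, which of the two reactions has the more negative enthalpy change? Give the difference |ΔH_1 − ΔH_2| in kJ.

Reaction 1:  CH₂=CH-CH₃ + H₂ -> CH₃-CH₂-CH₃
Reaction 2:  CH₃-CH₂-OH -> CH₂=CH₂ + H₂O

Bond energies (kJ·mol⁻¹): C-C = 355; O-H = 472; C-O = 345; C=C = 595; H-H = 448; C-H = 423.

Reaction 1, by 214 kJ

Reaction 1:
  Bonds broken (reactants):
    C-C: 1 × 355 = 355
    C-H: 6 × 423 = 2538
    C=C: 1 × 595 = 595
    H-H: 1 × 448 = 448
    Σ(broken) = 3936 kJ
  Bonds formed (products):
    C-C: 2 × 355 = 710
    C-H: 8 × 423 = 3384
    Σ(formed) = 4094 kJ
  ΔH_1 = 3936 − 4094 = −158 kJ
Reaction 2:
  Bonds broken (reactants):
    C-C: 1 × 355 = 355
    C-H: 5 × 423 = 2115
    C-O: 1 × 345 = 345
    O-H: 1 × 472 = 472
    Σ(broken) = 3287 kJ
  Bonds formed (products):
    C-H: 4 × 423 = 1692
    C=C: 1 × 595 = 595
    O-H: 2 × 472 = 944
    Σ(formed) = 3231 kJ
  ΔH_2 = 3287 − 3231 = +56 kJ
ΔH_1 − ΔH_2 = −214 kJ, so reaction 1 has the more negative ΔH; |ΔH_1 − ΔH_2| = 214 kJ.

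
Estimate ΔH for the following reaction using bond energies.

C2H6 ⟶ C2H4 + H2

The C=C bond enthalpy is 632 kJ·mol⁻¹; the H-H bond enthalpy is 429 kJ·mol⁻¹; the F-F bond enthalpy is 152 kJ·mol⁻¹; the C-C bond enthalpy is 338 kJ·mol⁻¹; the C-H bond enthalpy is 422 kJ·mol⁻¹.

Bonds broken (reactants):
  C-C: 1 × 338 = 338
  C-H: 6 × 422 = 2532
  Σ(broken) = 2870 kJ
Bonds formed (products):
  C-H: 4 × 422 = 1688
  C=C: 1 × 632 = 632
  H-H: 1 × 429 = 429
  Σ(formed) = 2749 kJ
ΔH = Σ(broken) − Σ(formed) = 2870 − 2749 = +121 kJ

ΔH ≈ +121 kJ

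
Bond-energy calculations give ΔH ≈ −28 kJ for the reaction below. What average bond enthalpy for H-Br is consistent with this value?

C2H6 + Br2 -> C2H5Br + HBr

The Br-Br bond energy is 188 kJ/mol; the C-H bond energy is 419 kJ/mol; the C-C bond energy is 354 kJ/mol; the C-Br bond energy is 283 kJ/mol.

Let D be the H-Br bond energy.
Σ(broken) = 1×188 + 1×354 + 6×419 = 3056
Σ(formed) = 1×283 + 1×354 + 5×419 + 1×D = 2732 + D
ΔH = Σ(broken) − Σ(formed) = (3056) − (2732 + D) = +324 − D
Setting this equal to −28 kJ gives D = 352 kJ/mol.

D(H-Br) ≈ 352 kJ/mol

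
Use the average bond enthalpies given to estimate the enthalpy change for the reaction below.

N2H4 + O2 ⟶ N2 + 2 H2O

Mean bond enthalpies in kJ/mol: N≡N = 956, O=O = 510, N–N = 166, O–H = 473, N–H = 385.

ΔH ≈ −632 kJ

Bonds broken (reactants):
  N–H: 4 × 385 = 1540
  N–N: 1 × 166 = 166
  O=O: 1 × 510 = 510
  Σ(broken) = 2216 kJ
Bonds formed (products):
  N≡N: 1 × 956 = 956
  O–H: 4 × 473 = 1892
  Σ(formed) = 2848 kJ
ΔH = Σ(broken) − Σ(formed) = 2216 − 2848 = −632 kJ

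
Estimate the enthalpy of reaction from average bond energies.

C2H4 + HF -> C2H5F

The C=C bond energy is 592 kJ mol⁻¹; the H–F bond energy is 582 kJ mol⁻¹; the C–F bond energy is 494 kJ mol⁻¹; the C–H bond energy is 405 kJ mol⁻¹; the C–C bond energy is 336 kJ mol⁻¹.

Bonds broken (reactants):
  C–H: 4 × 405 = 1620
  C=C: 1 × 592 = 592
  H–F: 1 × 582 = 582
  Σ(broken) = 2794 kJ
Bonds formed (products):
  C–C: 1 × 336 = 336
  C–F: 1 × 494 = 494
  C–H: 5 × 405 = 2025
  Σ(formed) = 2855 kJ
ΔH = Σ(broken) − Σ(formed) = 2794 − 2855 = −61 kJ

ΔH ≈ −61 kJ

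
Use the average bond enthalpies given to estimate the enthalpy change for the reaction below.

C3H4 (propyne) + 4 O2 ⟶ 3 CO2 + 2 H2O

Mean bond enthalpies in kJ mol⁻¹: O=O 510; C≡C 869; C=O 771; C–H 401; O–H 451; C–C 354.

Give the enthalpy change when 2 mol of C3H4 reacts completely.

Bonds broken (reactants):
  C≡C: 1 × 869 = 869
  C–C: 1 × 354 = 354
  C–H: 4 × 401 = 1604
  O=O: 4 × 510 = 2040
  Σ(broken) = 4867 kJ
Bonds formed (products):
  C=O: 6 × 771 = 4626
  O–H: 4 × 451 = 1804
  Σ(formed) = 6430 kJ
ΔH = Σ(broken) − Σ(formed) = 4867 − 6430 = −1563 kJ
For 2× the reaction as written: 2 × (−1563) = −3126 kJ

ΔH = −3126 kJ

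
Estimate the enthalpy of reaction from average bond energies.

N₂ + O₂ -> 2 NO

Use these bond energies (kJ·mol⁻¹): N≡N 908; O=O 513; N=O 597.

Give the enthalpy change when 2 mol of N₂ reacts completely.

Bonds broken (reactants):
  N≡N: 1 × 908 = 908
  O=O: 1 × 513 = 513
  Σ(broken) = 1421 kJ
Bonds formed (products):
  N=O: 2 × 597 = 1194
  Σ(formed) = 1194 kJ
ΔH = Σ(broken) − Σ(formed) = 1421 − 1194 = +227 kJ
For 2× the reaction as written: 2 × (+227) = +454 kJ

ΔH = +454 kJ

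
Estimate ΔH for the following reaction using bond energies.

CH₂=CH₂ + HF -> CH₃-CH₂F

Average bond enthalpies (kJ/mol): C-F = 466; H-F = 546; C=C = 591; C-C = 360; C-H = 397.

ΔH ≈ −86 kJ

Bonds broken (reactants):
  C-H: 4 × 397 = 1588
  C=C: 1 × 591 = 591
  H-F: 1 × 546 = 546
  Σ(broken) = 2725 kJ
Bonds formed (products):
  C-C: 1 × 360 = 360
  C-F: 1 × 466 = 466
  C-H: 5 × 397 = 1985
  Σ(formed) = 2811 kJ
ΔH = Σ(broken) − Σ(formed) = 2725 − 2811 = −86 kJ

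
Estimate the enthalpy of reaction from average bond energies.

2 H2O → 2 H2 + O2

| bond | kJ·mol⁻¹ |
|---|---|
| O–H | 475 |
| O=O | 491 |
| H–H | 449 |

Bonds broken (reactants):
  O–H: 4 × 475 = 1900
  Σ(broken) = 1900 kJ
Bonds formed (products):
  H–H: 2 × 449 = 898
  O=O: 1 × 491 = 491
  Σ(formed) = 1389 kJ
ΔH = Σ(broken) − Σ(formed) = 1900 − 1389 = +511 kJ

ΔH ≈ +511 kJ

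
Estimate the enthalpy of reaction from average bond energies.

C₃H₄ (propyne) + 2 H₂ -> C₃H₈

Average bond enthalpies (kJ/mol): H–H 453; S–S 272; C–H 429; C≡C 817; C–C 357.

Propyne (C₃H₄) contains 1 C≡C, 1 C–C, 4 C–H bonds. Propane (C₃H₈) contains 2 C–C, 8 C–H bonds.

Bonds broken (reactants):
  C≡C: 1 × 817 = 817
  C–C: 1 × 357 = 357
  C–H: 4 × 429 = 1716
  H–H: 2 × 453 = 906
  Σ(broken) = 3796 kJ
Bonds formed (products):
  C–C: 2 × 357 = 714
  C–H: 8 × 429 = 3432
  Σ(formed) = 4146 kJ
ΔH = Σ(broken) − Σ(formed) = 3796 − 4146 = −350 kJ

ΔH ≈ −350 kJ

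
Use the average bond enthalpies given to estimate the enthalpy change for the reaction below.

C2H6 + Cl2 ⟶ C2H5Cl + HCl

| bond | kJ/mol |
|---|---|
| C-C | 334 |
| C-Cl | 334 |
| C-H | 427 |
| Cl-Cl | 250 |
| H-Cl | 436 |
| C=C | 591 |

Bonds broken (reactants):
  C-C: 1 × 334 = 334
  C-H: 6 × 427 = 2562
  Cl-Cl: 1 × 250 = 250
  Σ(broken) = 3146 kJ
Bonds formed (products):
  C-C: 1 × 334 = 334
  C-Cl: 1 × 334 = 334
  C-H: 5 × 427 = 2135
  H-Cl: 1 × 436 = 436
  Σ(formed) = 3239 kJ
ΔH = Σ(broken) − Σ(formed) = 3146 − 3239 = −93 kJ

ΔH ≈ −93 kJ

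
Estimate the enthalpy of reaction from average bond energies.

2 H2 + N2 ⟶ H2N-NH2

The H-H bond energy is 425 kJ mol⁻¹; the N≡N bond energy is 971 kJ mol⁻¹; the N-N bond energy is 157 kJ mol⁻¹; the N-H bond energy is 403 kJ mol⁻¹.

Bonds broken (reactants):
  H-H: 2 × 425 = 850
  N≡N: 1 × 971 = 971
  Σ(broken) = 1821 kJ
Bonds formed (products):
  N-H: 4 × 403 = 1612
  N-N: 1 × 157 = 157
  Σ(formed) = 1769 kJ
ΔH = Σ(broken) − Σ(formed) = 1821 − 1769 = +52 kJ

ΔH ≈ +52 kJ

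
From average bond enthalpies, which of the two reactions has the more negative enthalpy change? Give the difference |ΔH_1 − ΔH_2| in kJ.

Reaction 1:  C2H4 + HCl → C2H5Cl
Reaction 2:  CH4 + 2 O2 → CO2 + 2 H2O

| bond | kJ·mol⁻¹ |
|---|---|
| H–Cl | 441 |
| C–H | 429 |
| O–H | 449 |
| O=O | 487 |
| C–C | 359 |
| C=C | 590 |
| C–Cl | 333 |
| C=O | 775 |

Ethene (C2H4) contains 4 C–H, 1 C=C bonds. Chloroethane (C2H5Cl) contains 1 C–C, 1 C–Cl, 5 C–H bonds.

Reaction 1:
  Bonds broken (reactants):
    C–H: 4 × 429 = 1716
    C=C: 1 × 590 = 590
    H–Cl: 1 × 441 = 441
    Σ(broken) = 2747 kJ
  Bonds formed (products):
    C–C: 1 × 359 = 359
    C–Cl: 1 × 333 = 333
    C–H: 5 × 429 = 2145
    Σ(formed) = 2837 kJ
  ΔH_1 = 2747 − 2837 = −90 kJ
Reaction 2:
  Bonds broken (reactants):
    C–H: 4 × 429 = 1716
    O=O: 2 × 487 = 974
    Σ(broken) = 2690 kJ
  Bonds formed (products):
    C=O: 2 × 775 = 1550
    O–H: 4 × 449 = 1796
    Σ(formed) = 3346 kJ
  ΔH_2 = 2690 − 3346 = −656 kJ
ΔH_1 − ΔH_2 = +566 kJ, so reaction 2 has the more negative ΔH; |ΔH_1 − ΔH_2| = 566 kJ.

Reaction 2, by 566 kJ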